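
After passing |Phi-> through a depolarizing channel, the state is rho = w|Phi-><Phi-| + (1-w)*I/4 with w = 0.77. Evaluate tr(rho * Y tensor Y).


|Phi-> = (|00> - |11>)/sqrt(2)
For the pure Bell state, <Y_A Y_B> = +1 (Bell-state Pauli correlator).
The maximally-mixed part I/4 has tr(I/4 * P tensor P) = 0 for any traceless Pauli P.
So <Y_A Y_B>_rho = w * (+1) + (1 - w) * 0
= 0.77 * (+1)
= 0.7700

0.7700


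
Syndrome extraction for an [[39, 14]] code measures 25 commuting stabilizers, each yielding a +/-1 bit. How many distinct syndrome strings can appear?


Each stabilizer generator gives a binary (+1 or -1) measurement outcome.
With 25 independent generators:
Total syndromes = 2^25
= 33554432

33554432


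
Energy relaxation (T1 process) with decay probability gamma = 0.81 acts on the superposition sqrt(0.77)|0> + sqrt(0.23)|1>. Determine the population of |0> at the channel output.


For amplitude damping with parameter gamma on state sqrt(a)|0> + sqrt(b)|1>:
alpha^2 = 0.77, beta^2 = 0.23
P(|0>) = alpha^2 + gamma * beta^2
= 0.77 + 0.81 * 0.23
= 0.77 + 0.1863
= 0.9563

0.9563


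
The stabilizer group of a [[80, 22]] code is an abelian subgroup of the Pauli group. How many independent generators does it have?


For an [[n,k]] stabilizer code:
Number of stabilizer generators = n - k
= 80 - 22
= 58

58


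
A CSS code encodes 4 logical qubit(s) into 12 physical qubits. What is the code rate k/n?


Code rate R = k/n
= 4/12
= 0.3333

0.3333


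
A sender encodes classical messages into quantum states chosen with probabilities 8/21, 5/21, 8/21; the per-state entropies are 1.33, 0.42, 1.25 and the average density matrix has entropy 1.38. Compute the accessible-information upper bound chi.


chi = S(rho) - sum_i p_i * S(rho_i)
Weighted entropy = 8/21 * 1.33 + 5/21 * 0.42 + 8/21 * 1.25
= 1.0829
chi = 1.38 - 1.0829
= 0.2971

0.2971


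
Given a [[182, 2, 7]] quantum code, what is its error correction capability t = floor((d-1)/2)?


Code parameters: [[182, 2, 7]], distance d = 7.
Number of correctable errors = floor((d-1)/2)
= floor((7 - 1)/2)
= floor(6/2)
= 3

3


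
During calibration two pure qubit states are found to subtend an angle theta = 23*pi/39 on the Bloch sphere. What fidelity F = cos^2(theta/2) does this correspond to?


For states separated by angle theta on Bloch sphere:
F = cos^2(theta/2)
theta = 23*pi/39 = 1.8527
theta/2 = 0.9264
cos(theta/2) = 0.6007
F = 0.3609

0.3609


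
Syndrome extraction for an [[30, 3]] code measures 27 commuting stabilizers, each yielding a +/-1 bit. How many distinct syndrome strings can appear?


Each stabilizer generator gives a binary (+1 or -1) measurement outcome.
With 27 independent generators:
Total syndromes = 2^27
= 134217728

134217728


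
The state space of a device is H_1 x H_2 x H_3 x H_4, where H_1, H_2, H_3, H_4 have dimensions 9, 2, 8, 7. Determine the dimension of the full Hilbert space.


dim(H_1 x H_2 x H_3 x H_4) = 9 * 2 * 8 * 7
= 18 * 8 * 7
= 144 * 7
= 1008

1008


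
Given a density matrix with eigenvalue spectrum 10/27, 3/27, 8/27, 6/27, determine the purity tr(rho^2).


tr(rho^2) = sum of eigenvalues squared
= (10/27)^2 + (3/27)^2 + (8/27)^2 + (6/27)^2
= (100 + 9 + 64 + 36) / 729
= 209/729
= 0.2867

0.2867


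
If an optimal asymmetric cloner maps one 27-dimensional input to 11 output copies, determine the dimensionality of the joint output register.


Output space = H^(tensor 11) where dim(H) = 27
dim = 27^11
= 729 (after 2 factors)
= 19683 (after 3 factors)
= 531441 (after 4 factors)
= 14348907 (after 5 factors)
= 387420489 (after 6 factors)
= 10460353203 (after 7 factors)
= 282429536481 (after 8 factors)
= 7625597484987 (after 9 factors)
= 205891132094649 (after 10 factors)
= 5559060566555523 (after 11 factors)
= 5559060566555523

5559060566555523


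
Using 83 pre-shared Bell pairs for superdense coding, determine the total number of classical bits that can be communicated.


Superdense coding allows 2 classical bits per shared entangled pair.
83 pair(s) -> 2 * 83 = 166 classical bits

166


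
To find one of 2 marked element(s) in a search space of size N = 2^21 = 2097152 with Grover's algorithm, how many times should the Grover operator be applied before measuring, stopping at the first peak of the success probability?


After j Grover iterations the success probability is P(j) = sin^2((2j+1)*theta), where sin(theta) = sqrt(k/N).
N = 2^21 = 2097152, k = 2
sin(theta) = sqrt(k/N) = 0.0009765625
theta = arcsin(sqrt(k/N)) = 0.0009765626552 rad
P(j) reaches its first maximum when (2j+1)*theta is as close as possible to pi/2, i.e. j = round(pi/(4*theta) - 1/2).
pi/(4*theta) - 1/2 = 803.7476
(For comparison, the common estimate pi/4 * sqrt(N/k) = 804.2477; the exact maximiser is used here.)
Optimal iterations = 804

804


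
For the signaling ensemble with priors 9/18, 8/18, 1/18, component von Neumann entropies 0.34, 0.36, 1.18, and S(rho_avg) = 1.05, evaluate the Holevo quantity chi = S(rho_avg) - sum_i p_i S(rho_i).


chi = S(rho) - sum_i p_i * S(rho_i)
Weighted entropy = 9/18 * 0.34 + 8/18 * 0.36 + 1/18 * 1.18
= 0.3956
chi = 1.05 - 0.3956
= 0.6544

0.6544


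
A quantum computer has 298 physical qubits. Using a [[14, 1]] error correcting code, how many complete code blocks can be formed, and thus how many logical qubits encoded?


Each code block uses 14 physical qubits for 1 logical qubit(s).
Number of complete blocks = floor(298 / 14) = 21
Logical qubits = 21 * 1
= 21

21


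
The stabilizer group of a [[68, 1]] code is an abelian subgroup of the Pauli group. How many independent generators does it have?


For an [[n,k]] stabilizer code:
Number of stabilizer generators = n - k
= 68 - 1
= 67

67


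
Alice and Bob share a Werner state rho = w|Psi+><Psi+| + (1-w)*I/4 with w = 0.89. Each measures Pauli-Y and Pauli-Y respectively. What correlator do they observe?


|Psi+> = (|01> + |10>)/sqrt(2)
For the pure Bell state, <Y_A Y_B> = +1 (Bell-state Pauli correlator).
The maximally-mixed part I/4 has tr(I/4 * P tensor P) = 0 for any traceless Pauli P.
So <Y_A Y_B>_rho = w * (+1) + (1 - w) * 0
= 0.89 * (+1)
= 0.8900

0.8900


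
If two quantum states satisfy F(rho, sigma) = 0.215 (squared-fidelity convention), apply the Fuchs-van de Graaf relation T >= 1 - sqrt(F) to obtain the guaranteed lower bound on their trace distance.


Fuchs-van de Graaf (squared-fidelity convention): 1 - sqrt(F) <= T <= sqrt(1 - F).
Lower bound: T >= 1 - sqrt(F)
sqrt(F) = sqrt(0.215) = 0.4637
T >= 1 - 0.4637
T >= 0.5363

0.5363


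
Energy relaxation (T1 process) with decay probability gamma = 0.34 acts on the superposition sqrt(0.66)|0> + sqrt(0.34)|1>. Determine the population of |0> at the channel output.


For amplitude damping with parameter gamma on state sqrt(a)|0> + sqrt(b)|1>:
alpha^2 = 0.66, beta^2 = 0.34
P(|0>) = alpha^2 + gamma * beta^2
= 0.66 + 0.34 * 0.34
= 0.66 + 0.1156
= 0.7756

0.7756


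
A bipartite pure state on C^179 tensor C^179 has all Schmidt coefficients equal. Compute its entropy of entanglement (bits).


For a maximally entangled state in d x d:
S = log2(d) = log2(179)
= 7.4838

7.4838


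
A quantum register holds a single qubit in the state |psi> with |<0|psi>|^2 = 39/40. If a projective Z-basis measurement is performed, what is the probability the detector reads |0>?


|alpha|^2 = 39/40 = 0.9750
|beta|^2 = 1 - 39/40 = 1/40 = 0.0250
P(|0>) = |alpha|^2 = 0.9750

0.9750


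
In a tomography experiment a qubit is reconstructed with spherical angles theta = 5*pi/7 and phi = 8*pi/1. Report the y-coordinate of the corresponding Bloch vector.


theta = 2.2440, phi = 25.1327
r_y = sin(theta)*sin(phi) = 0.7818 * 0.0000
r_y = 0.0000

0.0000


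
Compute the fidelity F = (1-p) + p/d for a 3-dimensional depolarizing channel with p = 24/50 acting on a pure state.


F = (1-p) + p/d
= (1 - 0.4800) + 0.4800/3
= 0.5200 + 0.1600
= 0.6800

0.6800


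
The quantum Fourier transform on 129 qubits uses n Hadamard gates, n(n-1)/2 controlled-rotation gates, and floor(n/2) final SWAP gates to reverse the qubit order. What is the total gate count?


Hadamard gates: 129
Controlled rotations: n*(n-1)/2 = 129*128/2 = 8256
SWAP gates: floor(n/2) = floor(129/2) = 64
Total = 129 + 8256 + 64
= 8449

8449


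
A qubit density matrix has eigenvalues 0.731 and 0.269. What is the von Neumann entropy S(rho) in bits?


S = -p*log2(p) - (1-p)*log2(1-p)
p = 0.7310, 1-p = 0.2690
= -0.7310 * log2(0.7310) - 0.2690 * log2(0.2690)
= -(-0.3305) - (-0.5096)
= 0.8400

0.8400


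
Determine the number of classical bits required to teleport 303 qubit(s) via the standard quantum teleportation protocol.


Quantum teleportation requires 2 classical bits per qubit teleported.
303 qubit(s) -> 2 * 303 = 606 classical bits

606


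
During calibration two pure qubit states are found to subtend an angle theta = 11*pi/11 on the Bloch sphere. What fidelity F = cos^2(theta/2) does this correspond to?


For states separated by angle theta on Bloch sphere:
F = cos^2(theta/2)
theta = 11*pi/11 = 3.1416
theta/2 = 1.5708
cos(theta/2) = 0.0000
F = 0.0000

0.0000


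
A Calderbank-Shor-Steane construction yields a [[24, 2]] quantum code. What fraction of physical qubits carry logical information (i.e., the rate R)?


Code rate R = k/n
= 2/24
= 0.0833

0.0833


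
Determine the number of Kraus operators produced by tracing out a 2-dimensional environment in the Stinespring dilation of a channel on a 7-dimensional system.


Tracing out the environment in an orthonormal basis {|i>_E} gives Kraus operators K_i = <i|_E U |0>_E.
Number of Kraus operators = dim(H_env) = d_env
= 2

2


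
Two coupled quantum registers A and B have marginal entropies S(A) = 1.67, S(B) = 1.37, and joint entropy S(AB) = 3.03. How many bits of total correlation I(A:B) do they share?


I(A:B) = S(A) + S(B) - S(AB)
= 1.67 + 1.37 - 3.03
= 0.0100

0.0100


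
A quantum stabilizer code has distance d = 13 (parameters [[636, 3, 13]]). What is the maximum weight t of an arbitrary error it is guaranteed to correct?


Code parameters: [[636, 3, 13]], distance d = 13.
Number of correctable errors = floor((d-1)/2)
= floor((13 - 1)/2)
= floor(12/2)
= 6

6


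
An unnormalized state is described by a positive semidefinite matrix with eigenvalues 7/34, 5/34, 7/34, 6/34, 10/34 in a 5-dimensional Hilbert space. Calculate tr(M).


tr(M) = sum of eigenvalues
= 7/34 + 5/34 + 7/34 + 6/34 + 10/34
= 35/34
= 1.0294

1.0294


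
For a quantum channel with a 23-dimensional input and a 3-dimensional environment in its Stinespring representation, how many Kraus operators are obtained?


Tracing out the environment in an orthonormal basis {|i>_E} gives Kraus operators K_i = <i|_E U |0>_E.
Number of Kraus operators = dim(H_env) = d_env
= 3

3


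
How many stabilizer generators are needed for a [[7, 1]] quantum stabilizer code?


For an [[n,k]] stabilizer code:
Number of stabilizer generators = n - k
= 7 - 1
= 6

6


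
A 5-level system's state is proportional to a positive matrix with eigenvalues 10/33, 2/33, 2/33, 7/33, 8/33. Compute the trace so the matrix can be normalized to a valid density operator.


tr(M) = sum of eigenvalues
= 10/33 + 2/33 + 2/33 + 7/33 + 8/33
= 29/33
= 0.8788

0.8788


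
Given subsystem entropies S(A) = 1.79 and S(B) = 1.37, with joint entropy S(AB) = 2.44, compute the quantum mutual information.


I(A:B) = S(A) + S(B) - S(AB)
= 1.79 + 1.37 - 2.44
= 0.7200

0.7200


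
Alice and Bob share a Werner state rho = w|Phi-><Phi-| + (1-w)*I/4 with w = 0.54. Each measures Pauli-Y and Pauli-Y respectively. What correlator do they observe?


|Phi-> = (|00> - |11>)/sqrt(2)
For the pure Bell state, <Y_A Y_B> = +1 (Bell-state Pauli correlator).
The maximally-mixed part I/4 has tr(I/4 * P tensor P) = 0 for any traceless Pauli P.
So <Y_A Y_B>_rho = w * (+1) + (1 - w) * 0
= 0.54 * (+1)
= 0.5400

0.5400


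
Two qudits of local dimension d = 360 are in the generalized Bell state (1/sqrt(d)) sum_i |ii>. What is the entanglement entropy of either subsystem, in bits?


For a maximally entangled state in d x d:
S = log2(d) = log2(360)
= 8.4919

8.4919


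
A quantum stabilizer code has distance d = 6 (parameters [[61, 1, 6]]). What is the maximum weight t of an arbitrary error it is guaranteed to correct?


Code parameters: [[61, 1, 6]], distance d = 6.
Number of correctable errors = floor((d-1)/2)
= floor((6 - 1)/2)
= floor(5/2)
= 2

2


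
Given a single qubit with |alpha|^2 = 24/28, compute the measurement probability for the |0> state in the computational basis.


|alpha|^2 = 24/28 = 0.8571
|beta|^2 = 1 - 24/28 = 4/28 = 0.1429
P(|0>) = |alpha|^2 = 0.8571

0.8571


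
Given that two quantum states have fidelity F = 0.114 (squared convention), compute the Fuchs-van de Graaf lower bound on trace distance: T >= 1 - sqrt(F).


Fuchs-van de Graaf (squared-fidelity convention): 1 - sqrt(F) <= T <= sqrt(1 - F).
Lower bound: T >= 1 - sqrt(F)
sqrt(F) = sqrt(0.114) = 0.3376
T >= 1 - 0.3376
T >= 0.6624

0.6624


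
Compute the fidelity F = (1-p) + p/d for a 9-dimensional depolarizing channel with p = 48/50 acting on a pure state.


F = (1-p) + p/d
= (1 - 0.9600) + 0.9600/9
= 0.0400 + 0.1067
= 0.1467

0.1467


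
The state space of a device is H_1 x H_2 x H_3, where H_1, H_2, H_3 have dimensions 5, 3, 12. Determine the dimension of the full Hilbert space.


dim(H_1 x H_2 x H_3) = 5 * 3 * 12
= 15 * 12
= 180

180


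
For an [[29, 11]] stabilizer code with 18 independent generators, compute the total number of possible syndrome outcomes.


Each stabilizer generator gives a binary (+1 or -1) measurement outcome.
With 18 independent generators:
Total syndromes = 2^18
= 262144

262144


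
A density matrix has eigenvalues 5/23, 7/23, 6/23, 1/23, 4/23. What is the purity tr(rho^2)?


tr(rho^2) = sum of eigenvalues squared
= (5/23)^2 + (7/23)^2 + (6/23)^2 + (1/23)^2 + (4/23)^2
= (25 + 49 + 36 + 1 + 16) / 529
= 127/529
= 0.2401

0.2401


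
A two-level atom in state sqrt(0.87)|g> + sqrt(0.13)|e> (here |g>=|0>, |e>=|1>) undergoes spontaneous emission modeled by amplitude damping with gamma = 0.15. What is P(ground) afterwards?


For amplitude damping with parameter gamma on state sqrt(a)|0> + sqrt(b)|1>:
alpha^2 = 0.87, beta^2 = 0.13
P(|0>) = alpha^2 + gamma * beta^2
= 0.87 + 0.15 * 0.13
= 0.87 + 0.0195
= 0.8895

0.8895


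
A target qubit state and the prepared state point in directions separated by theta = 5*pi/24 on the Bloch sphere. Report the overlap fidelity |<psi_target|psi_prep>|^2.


For states separated by angle theta on Bloch sphere:
F = cos^2(theta/2)
theta = 5*pi/24 = 0.6545
theta/2 = 0.3272
cos(theta/2) = 0.9469
F = 0.8967

0.8967


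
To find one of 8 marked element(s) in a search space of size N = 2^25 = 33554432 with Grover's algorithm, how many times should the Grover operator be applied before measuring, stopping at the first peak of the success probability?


After j Grover iterations the success probability is P(j) = sin^2((2j+1)*theta), where sin(theta) = sqrt(k/N).
N = 2^25 = 33554432, k = 8
sin(theta) = sqrt(k/N) = 0.00048828125
theta = arcsin(sqrt(k/N)) = 0.0004882812694 rad
P(j) reaches its first maximum when (2j+1)*theta is as close as possible to pi/2, i.e. j = round(pi/(4*theta) - 1/2).
pi/(4*theta) - 1/2 = 1607.9954
(For comparison, the common estimate pi/4 * sqrt(N/k) = 1608.4954; the exact maximiser is used here.)
Optimal iterations = 1608

1608


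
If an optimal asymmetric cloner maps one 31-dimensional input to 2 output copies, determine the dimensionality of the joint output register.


Output space = H^(tensor 2) where dim(H) = 31
dim = 31^2
= 961

961


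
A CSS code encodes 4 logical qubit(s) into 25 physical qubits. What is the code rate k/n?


Code rate R = k/n
= 4/25
= 0.1600

0.1600


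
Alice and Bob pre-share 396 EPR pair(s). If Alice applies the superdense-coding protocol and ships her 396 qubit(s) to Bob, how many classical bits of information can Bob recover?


Superdense coding allows 2 classical bits per shared entangled pair.
396 pair(s) -> 2 * 396 = 792 classical bits

792


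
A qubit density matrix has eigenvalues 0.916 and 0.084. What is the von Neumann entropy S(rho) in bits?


S = -p*log2(p) - (1-p)*log2(1-p)
p = 0.9160, 1-p = 0.0840
= -0.9160 * log2(0.9160) - 0.0840 * log2(0.0840)
= -(-0.1159) - (-0.3002)
= 0.4161

0.4161


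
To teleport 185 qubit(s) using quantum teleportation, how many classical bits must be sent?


Quantum teleportation requires 2 classical bits per qubit teleported.
185 qubit(s) -> 2 * 185 = 370 classical bits

370


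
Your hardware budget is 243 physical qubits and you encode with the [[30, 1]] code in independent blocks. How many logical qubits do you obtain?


Each code block uses 30 physical qubits for 1 logical qubit(s).
Number of complete blocks = floor(243 / 30) = 8
Logical qubits = 8 * 1
= 8

8


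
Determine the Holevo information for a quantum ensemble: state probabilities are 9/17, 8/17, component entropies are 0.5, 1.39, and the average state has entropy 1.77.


chi = S(rho) - sum_i p_i * S(rho_i)
Weighted entropy = 9/17 * 0.5 + 8/17 * 1.39
= 0.9188
chi = 1.77 - 0.9188
= 0.8512

0.8512


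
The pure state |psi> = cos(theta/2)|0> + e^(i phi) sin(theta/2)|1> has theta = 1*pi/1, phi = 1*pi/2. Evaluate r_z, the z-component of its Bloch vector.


theta = 3.1416, phi = 1.5708
r_z = cos(theta) = -1.0000

-1.0000


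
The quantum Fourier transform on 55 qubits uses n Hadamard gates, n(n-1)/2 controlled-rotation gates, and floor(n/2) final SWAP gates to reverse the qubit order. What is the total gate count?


Hadamard gates: 55
Controlled rotations: n*(n-1)/2 = 55*54/2 = 1485
SWAP gates: floor(n/2) = floor(55/2) = 27
Total = 55 + 1485 + 27
= 1567

1567


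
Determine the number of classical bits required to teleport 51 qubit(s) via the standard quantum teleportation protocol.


Quantum teleportation requires 2 classical bits per qubit teleported.
51 qubit(s) -> 2 * 51 = 102 classical bits

102


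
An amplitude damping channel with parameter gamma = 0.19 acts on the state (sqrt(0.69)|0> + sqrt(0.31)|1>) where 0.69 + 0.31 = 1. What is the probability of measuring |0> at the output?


For amplitude damping with parameter gamma on state sqrt(a)|0> + sqrt(b)|1>:
alpha^2 = 0.69, beta^2 = 0.31
P(|0>) = alpha^2 + gamma * beta^2
= 0.69 + 0.19 * 0.31
= 0.69 + 0.0589
= 0.7489

0.7489


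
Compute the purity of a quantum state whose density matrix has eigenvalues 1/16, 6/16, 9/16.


tr(rho^2) = sum of eigenvalues squared
= (1/16)^2 + (6/16)^2 + (9/16)^2
= (1 + 36 + 81) / 256
= 118/256
= 0.4609

0.4609


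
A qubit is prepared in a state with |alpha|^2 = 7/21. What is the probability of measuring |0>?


|alpha|^2 = 7/21 = 0.3333
|beta|^2 = 1 - 7/21 = 14/21 = 0.6667
P(|0>) = |alpha|^2 = 0.3333

0.3333


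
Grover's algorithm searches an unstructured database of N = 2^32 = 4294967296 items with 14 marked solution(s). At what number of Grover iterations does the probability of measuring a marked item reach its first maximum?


After j Grover iterations the success probability is P(j) = sin^2((2j+1)*theta), where sin(theta) = sqrt(k/N).
N = 2^32 = 4294967296, k = 14
sin(theta) = sqrt(k/N) = 5.709316081e-05
theta = arcsin(sqrt(k/N)) = 5.709316084e-05 rad
P(j) reaches its first maximum when (2j+1)*theta is as close as possible to pi/2, i.e. j = round(pi/(4*theta) - 1/2).
pi/(4*theta) - 1/2 = 13755.9316
(For comparison, the common estimate pi/4 * sqrt(N/k) = 13756.4316; the exact maximiser is used here.)
Optimal iterations = 13756

13756


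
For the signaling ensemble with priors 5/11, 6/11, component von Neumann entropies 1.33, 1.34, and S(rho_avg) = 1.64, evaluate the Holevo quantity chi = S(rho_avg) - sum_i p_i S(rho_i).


chi = S(rho) - sum_i p_i * S(rho_i)
Weighted entropy = 5/11 * 1.33 + 6/11 * 1.34
= 1.3355
chi = 1.64 - 1.3355
= 0.3045

0.3045


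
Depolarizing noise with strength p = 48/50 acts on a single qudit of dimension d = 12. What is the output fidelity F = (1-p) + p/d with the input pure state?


F = (1-p) + p/d
= (1 - 0.9600) + 0.9600/12
= 0.0400 + 0.0800
= 0.1200

0.1200


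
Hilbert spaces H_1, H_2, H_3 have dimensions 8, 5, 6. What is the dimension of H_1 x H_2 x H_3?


dim(H_1 x H_2 x H_3) = 8 * 5 * 6
= 40 * 6
= 240

240


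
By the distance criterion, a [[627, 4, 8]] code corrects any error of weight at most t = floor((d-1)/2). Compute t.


Code parameters: [[627, 4, 8]], distance d = 8.
Number of correctable errors = floor((d-1)/2)
= floor((8 - 1)/2)
= floor(7/2)
= 3

3


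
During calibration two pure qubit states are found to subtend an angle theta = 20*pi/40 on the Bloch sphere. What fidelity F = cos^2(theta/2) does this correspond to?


For states separated by angle theta on Bloch sphere:
F = cos^2(theta/2)
theta = 20*pi/40 = 1.5708
theta/2 = 0.7854
cos(theta/2) = 0.7071
F = 0.5000

0.5000


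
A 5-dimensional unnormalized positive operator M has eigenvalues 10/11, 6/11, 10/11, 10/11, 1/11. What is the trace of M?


tr(M) = sum of eigenvalues
= 10/11 + 6/11 + 10/11 + 10/11 + 1/11
= 37/11
= 3.3636

3.3636


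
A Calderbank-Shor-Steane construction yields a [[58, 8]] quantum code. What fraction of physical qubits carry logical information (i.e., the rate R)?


Code rate R = k/n
= 8/58
= 0.1379

0.1379


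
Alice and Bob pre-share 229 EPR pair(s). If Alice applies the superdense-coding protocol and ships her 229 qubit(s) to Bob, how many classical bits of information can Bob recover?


Superdense coding allows 2 classical bits per shared entangled pair.
229 pair(s) -> 2 * 229 = 458 classical bits

458


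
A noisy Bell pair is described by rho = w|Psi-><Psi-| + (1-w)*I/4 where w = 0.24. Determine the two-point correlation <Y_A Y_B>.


|Psi-> = (|01> - |10>)/sqrt(2)
For the pure Bell state, <Y_A Y_B> = -1 (Bell-state Pauli correlator).
The maximally-mixed part I/4 has tr(I/4 * P tensor P) = 0 for any traceless Pauli P.
So <Y_A Y_B>_rho = w * (-1) + (1 - w) * 0
= 0.24 * (-1)
= -0.2400

-0.2400


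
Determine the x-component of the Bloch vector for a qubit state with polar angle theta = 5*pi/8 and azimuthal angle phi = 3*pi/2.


theta = 1.9635, phi = 4.7124
r_x = sin(theta)*cos(phi) = 0.9239 * 0.0000
r_x = 0.0000

0.0000


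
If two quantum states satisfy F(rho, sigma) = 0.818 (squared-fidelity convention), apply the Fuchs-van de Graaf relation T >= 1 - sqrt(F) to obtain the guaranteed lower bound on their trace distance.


Fuchs-van de Graaf (squared-fidelity convention): 1 - sqrt(F) <= T <= sqrt(1 - F).
Lower bound: T >= 1 - sqrt(F)
sqrt(F) = sqrt(0.818) = 0.9044
T >= 1 - 0.9044
T >= 0.0956

0.0956


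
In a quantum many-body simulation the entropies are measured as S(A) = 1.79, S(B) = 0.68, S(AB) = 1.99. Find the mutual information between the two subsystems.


I(A:B) = S(A) + S(B) - S(AB)
= 1.79 + 0.68 - 1.99
= 0.4800

0.4800


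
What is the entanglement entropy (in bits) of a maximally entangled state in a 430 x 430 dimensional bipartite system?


For a maximally entangled state in d x d:
S = log2(d) = log2(430)
= 8.7482

8.7482


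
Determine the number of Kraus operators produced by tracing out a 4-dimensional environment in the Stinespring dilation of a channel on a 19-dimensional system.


Tracing out the environment in an orthonormal basis {|i>_E} gives Kraus operators K_i = <i|_E U |0>_E.
Number of Kraus operators = dim(H_env) = d_env
= 4

4


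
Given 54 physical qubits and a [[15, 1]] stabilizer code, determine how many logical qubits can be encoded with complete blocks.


Each code block uses 15 physical qubits for 1 logical qubit(s).
Number of complete blocks = floor(54 / 15) = 3
Logical qubits = 3 * 1
= 3

3


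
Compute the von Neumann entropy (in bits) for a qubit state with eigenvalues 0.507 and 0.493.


S = -p*log2(p) - (1-p)*log2(1-p)
p = 0.5070, 1-p = 0.4930
= -0.5070 * log2(0.5070) - 0.4930 * log2(0.4930)
= -(-0.4968) - (-0.5030)
= 0.9999

0.9999


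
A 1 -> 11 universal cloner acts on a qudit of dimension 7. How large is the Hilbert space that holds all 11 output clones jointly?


Output space = H^(tensor 11) where dim(H) = 7
dim = 7^11
= 49 (after 2 factors)
= 343 (after 3 factors)
= 2401 (after 4 factors)
= 16807 (after 5 factors)
= 117649 (after 6 factors)
= 823543 (after 7 factors)
= 5764801 (after 8 factors)
= 40353607 (after 9 factors)
= 282475249 (after 10 factors)
= 1977326743 (after 11 factors)
= 1977326743

1977326743


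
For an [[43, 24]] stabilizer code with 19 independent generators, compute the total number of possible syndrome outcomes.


Each stabilizer generator gives a binary (+1 or -1) measurement outcome.
With 19 independent generators:
Total syndromes = 2^19
= 524288

524288


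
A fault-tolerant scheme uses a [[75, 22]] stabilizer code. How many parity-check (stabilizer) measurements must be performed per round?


For an [[n,k]] stabilizer code:
Number of stabilizer generators = n - k
= 75 - 22
= 53

53


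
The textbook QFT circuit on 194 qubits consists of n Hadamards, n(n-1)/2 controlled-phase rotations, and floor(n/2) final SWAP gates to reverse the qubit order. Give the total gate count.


Hadamard gates: 194
Controlled rotations: n*(n-1)/2 = 194*193/2 = 18721
SWAP gates: floor(n/2) = floor(194/2) = 97
Total = 194 + 18721 + 97
= 19012

19012


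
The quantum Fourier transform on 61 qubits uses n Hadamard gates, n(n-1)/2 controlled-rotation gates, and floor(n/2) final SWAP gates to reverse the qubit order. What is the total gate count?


Hadamard gates: 61
Controlled rotations: n*(n-1)/2 = 61*60/2 = 1830
SWAP gates: floor(n/2) = floor(61/2) = 30
Total = 61 + 1830 + 30
= 1921

1921


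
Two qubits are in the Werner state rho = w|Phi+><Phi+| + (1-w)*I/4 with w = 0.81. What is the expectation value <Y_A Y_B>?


|Phi+> = (|00> + |11>)/sqrt(2)
For the pure Bell state, <Y_A Y_B> = -1 (Bell-state Pauli correlator).
The maximally-mixed part I/4 has tr(I/4 * P tensor P) = 0 for any traceless Pauli P.
So <Y_A Y_B>_rho = w * (-1) + (1 - w) * 0
= 0.81 * (-1)
= -0.8100

-0.8100


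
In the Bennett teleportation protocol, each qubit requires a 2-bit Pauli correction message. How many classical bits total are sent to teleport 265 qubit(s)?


Quantum teleportation requires 2 classical bits per qubit teleported.
265 qubit(s) -> 2 * 265 = 530 classical bits

530


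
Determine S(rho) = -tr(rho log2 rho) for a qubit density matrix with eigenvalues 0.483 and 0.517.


S = -p*log2(p) - (1-p)*log2(1-p)
p = 0.4830, 1-p = 0.5170
= -0.4830 * log2(0.4830) - 0.5170 * log2(0.5170)
= -(-0.5071) - (-0.4921)
= 0.9992

0.9992


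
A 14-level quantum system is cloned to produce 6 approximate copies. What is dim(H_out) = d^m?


Output space = H^(tensor 6) where dim(H) = 14
dim = 14^6
= 196 (after 2 factors)
= 2744 (after 3 factors)
= 38416 (after 4 factors)
= 537824 (after 5 factors)
= 7529536 (after 6 factors)
= 7529536

7529536


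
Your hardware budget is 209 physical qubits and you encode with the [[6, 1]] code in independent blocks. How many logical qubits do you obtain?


Each code block uses 6 physical qubits for 1 logical qubit(s).
Number of complete blocks = floor(209 / 6) = 34
Logical qubits = 34 * 1
= 34

34


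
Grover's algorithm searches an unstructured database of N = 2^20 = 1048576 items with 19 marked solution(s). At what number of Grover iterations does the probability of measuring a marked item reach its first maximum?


After j Grover iterations the success probability is P(j) = sin^2((2j+1)*theta), where sin(theta) = sqrt(k/N).
N = 2^20 = 1048576, k = 19
sin(theta) = sqrt(k/N) = 0.00425673725
theta = arcsin(sqrt(k/N)) = 0.004256750105 rad
P(j) reaches its first maximum when (2j+1)*theta is as close as possible to pi/2, i.e. j = round(pi/(4*theta) - 1/2).
pi/(4*theta) - 1/2 = 184.0065
(For comparison, the common estimate pi/4 * sqrt(N/k) = 184.5071; the exact maximiser is used here.)
Optimal iterations = 184

184


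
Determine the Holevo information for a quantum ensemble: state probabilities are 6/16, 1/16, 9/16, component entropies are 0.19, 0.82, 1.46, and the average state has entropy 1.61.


chi = S(rho) - sum_i p_i * S(rho_i)
Weighted entropy = 6/16 * 0.19 + 1/16 * 0.82 + 9/16 * 1.46
= 0.9438
chi = 1.61 - 0.9438
= 0.6663

0.6663


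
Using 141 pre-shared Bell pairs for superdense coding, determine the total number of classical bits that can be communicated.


Superdense coding allows 2 classical bits per shared entangled pair.
141 pair(s) -> 2 * 141 = 282 classical bits

282


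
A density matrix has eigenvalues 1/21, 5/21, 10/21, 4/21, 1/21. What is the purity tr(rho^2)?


tr(rho^2) = sum of eigenvalues squared
= (1/21)^2 + (5/21)^2 + (10/21)^2 + (4/21)^2 + (1/21)^2
= (1 + 25 + 100 + 16 + 1) / 441
= 143/441
= 0.3243

0.3243


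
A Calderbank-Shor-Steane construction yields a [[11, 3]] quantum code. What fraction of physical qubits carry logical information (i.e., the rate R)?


Code rate R = k/n
= 3/11
= 0.2727

0.2727


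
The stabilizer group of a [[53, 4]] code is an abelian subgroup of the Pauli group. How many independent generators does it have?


For an [[n,k]] stabilizer code:
Number of stabilizer generators = n - k
= 53 - 4
= 49

49


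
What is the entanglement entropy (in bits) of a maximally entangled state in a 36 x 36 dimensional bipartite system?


For a maximally entangled state in d x d:
S = log2(d) = log2(36)
= 5.1699

5.1699


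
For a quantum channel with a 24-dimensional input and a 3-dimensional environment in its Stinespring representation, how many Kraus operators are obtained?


Tracing out the environment in an orthonormal basis {|i>_E} gives Kraus operators K_i = <i|_E U |0>_E.
Number of Kraus operators = dim(H_env) = d_env
= 3

3


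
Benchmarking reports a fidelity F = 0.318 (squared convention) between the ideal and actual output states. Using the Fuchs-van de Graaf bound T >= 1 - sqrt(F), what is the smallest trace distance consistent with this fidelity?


Fuchs-van de Graaf (squared-fidelity convention): 1 - sqrt(F) <= T <= sqrt(1 - F).
Lower bound: T >= 1 - sqrt(F)
sqrt(F) = sqrt(0.318) = 0.5639
T >= 1 - 0.5639
T >= 0.4361

0.4361


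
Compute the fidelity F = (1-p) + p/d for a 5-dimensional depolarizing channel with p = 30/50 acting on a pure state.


F = (1-p) + p/d
= (1 - 0.6000) + 0.6000/5
= 0.4000 + 0.1200
= 0.5200

0.5200


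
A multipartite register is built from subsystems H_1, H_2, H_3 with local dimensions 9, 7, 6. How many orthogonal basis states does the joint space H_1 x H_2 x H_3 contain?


dim(H_1 x H_2 x H_3) = 9 * 7 * 6
= 63 * 6
= 378

378


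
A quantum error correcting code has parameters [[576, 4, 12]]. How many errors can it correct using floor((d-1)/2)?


Code parameters: [[576, 4, 12]], distance d = 12.
Number of correctable errors = floor((d-1)/2)
= floor((12 - 1)/2)
= floor(11/2)
= 5

5


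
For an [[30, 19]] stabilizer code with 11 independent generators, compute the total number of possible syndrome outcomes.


Each stabilizer generator gives a binary (+1 or -1) measurement outcome.
With 11 independent generators:
Total syndromes = 2^11
= 2048

2048


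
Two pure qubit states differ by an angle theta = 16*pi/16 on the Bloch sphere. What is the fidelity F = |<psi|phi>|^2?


For states separated by angle theta on Bloch sphere:
F = cos^2(theta/2)
theta = 16*pi/16 = 3.1416
theta/2 = 1.5708
cos(theta/2) = 0.0000
F = 0.0000

0.0000


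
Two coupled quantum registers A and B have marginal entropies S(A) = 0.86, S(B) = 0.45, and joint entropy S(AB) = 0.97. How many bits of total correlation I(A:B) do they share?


I(A:B) = S(A) + S(B) - S(AB)
= 0.86 + 0.45 - 0.97
= 0.3400

0.3400


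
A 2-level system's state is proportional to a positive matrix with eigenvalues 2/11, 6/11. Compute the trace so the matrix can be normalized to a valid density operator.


tr(M) = sum of eigenvalues
= 2/11 + 6/11
= 8/11
= 0.7273

0.7273


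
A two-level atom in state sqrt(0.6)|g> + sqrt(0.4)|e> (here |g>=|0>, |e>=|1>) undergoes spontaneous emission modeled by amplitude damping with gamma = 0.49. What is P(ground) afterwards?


For amplitude damping with parameter gamma on state sqrt(a)|0> + sqrt(b)|1>:
alpha^2 = 0.6, beta^2 = 0.4
P(|0>) = alpha^2 + gamma * beta^2
= 0.6 + 0.49 * 0.4
= 0.6 + 0.1960
= 0.7960

0.7960


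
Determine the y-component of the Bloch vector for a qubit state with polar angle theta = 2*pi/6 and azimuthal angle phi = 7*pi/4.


theta = 1.0472, phi = 5.4978
r_y = sin(theta)*sin(phi) = 0.8660 * -0.7071
r_y = -0.6124

-0.6124


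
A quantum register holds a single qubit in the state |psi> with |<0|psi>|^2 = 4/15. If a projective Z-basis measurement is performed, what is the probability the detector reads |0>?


|alpha|^2 = 4/15 = 0.2667
|beta|^2 = 1 - 4/15 = 11/15 = 0.7333
P(|0>) = |alpha|^2 = 0.2667

0.2667


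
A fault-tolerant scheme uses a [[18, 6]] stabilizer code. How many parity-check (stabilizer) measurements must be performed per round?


For an [[n,k]] stabilizer code:
Number of stabilizer generators = n - k
= 18 - 6
= 12

12


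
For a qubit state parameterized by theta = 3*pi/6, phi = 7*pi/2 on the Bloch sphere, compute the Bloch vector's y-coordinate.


theta = 1.5708, phi = 10.9956
r_y = sin(theta)*sin(phi) = 1.0000 * -1.0000
r_y = -1.0000

-1.0000


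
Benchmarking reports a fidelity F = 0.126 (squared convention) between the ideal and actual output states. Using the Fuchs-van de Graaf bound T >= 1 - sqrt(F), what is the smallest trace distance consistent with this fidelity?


Fuchs-van de Graaf (squared-fidelity convention): 1 - sqrt(F) <= T <= sqrt(1 - F).
Lower bound: T >= 1 - sqrt(F)
sqrt(F) = sqrt(0.126) = 0.3550
T >= 1 - 0.3550
T >= 0.6450

0.6450


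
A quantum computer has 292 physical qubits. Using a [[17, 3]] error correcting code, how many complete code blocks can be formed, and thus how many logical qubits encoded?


Each code block uses 17 physical qubits for 3 logical qubit(s).
Number of complete blocks = floor(292 / 17) = 17
Logical qubits = 17 * 3
= 51

51


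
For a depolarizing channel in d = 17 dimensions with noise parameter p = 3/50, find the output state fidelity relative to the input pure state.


F = (1-p) + p/d
= (1 - 0.0600) + 0.0600/17
= 0.9400 + 0.0035
= 0.9435

0.9435


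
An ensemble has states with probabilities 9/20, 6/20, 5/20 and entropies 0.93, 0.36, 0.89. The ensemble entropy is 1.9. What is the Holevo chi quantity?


chi = S(rho) - sum_i p_i * S(rho_i)
Weighted entropy = 9/20 * 0.93 + 6/20 * 0.36 + 5/20 * 0.89
= 0.7490
chi = 1.9 - 0.7490
= 1.1510

1.1510


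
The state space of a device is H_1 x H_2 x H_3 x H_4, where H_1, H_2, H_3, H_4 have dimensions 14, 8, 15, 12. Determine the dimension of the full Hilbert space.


dim(H_1 x H_2 x H_3 x H_4) = 14 * 8 * 15 * 12
= 112 * 15 * 12
= 1680 * 12
= 20160

20160


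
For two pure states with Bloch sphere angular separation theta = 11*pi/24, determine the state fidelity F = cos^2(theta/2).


For states separated by angle theta on Bloch sphere:
F = cos^2(theta/2)
theta = 11*pi/24 = 1.4399
theta/2 = 0.7199
cos(theta/2) = 0.7518
F = 0.5653

0.5653


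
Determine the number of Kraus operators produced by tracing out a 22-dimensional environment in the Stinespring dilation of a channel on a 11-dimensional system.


Tracing out the environment in an orthonormal basis {|i>_E} gives Kraus operators K_i = <i|_E U |0>_E.
Number of Kraus operators = dim(H_env) = d_env
= 22

22


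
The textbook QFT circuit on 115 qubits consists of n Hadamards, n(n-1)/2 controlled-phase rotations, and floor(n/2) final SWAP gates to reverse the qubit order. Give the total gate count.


Hadamard gates: 115
Controlled rotations: n*(n-1)/2 = 115*114/2 = 6555
SWAP gates: floor(n/2) = floor(115/2) = 57
Total = 115 + 6555 + 57
= 6727

6727


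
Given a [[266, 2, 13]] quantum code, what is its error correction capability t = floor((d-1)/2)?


Code parameters: [[266, 2, 13]], distance d = 13.
Number of correctable errors = floor((d-1)/2)
= floor((13 - 1)/2)
= floor(12/2)
= 6

6


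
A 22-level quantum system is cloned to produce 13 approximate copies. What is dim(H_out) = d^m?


Output space = H^(tensor 13) where dim(H) = 22
dim = 22^13
= 484 (after 2 factors)
= 10648 (after 3 factors)
= 234256 (after 4 factors)
= 5153632 (after 5 factors)
= 113379904 (after 6 factors)
= 2494357888 (after 7 factors)
= 54875873536 (after 8 factors)
= 1207269217792 (after 9 factors)
= 26559922791424 (after 10 factors)
= 584318301411328 (after 11 factors)
= 12855002631049216 (after 12 factors)
= 282810057883082752 (after 13 factors)
= 282810057883082752

282810057883082752


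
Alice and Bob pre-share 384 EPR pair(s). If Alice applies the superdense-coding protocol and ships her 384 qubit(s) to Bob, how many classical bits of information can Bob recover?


Superdense coding allows 2 classical bits per shared entangled pair.
384 pair(s) -> 2 * 384 = 768 classical bits

768


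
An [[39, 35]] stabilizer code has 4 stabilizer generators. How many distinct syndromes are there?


Each stabilizer generator gives a binary (+1 or -1) measurement outcome.
With 4 independent generators:
Total syndromes = 2^4
= 16

16


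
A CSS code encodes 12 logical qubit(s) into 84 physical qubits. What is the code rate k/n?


Code rate R = k/n
= 12/84
= 0.1429

0.1429


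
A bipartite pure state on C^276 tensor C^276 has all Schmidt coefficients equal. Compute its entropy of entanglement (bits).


For a maximally entangled state in d x d:
S = log2(d) = log2(276)
= 8.1085

8.1085


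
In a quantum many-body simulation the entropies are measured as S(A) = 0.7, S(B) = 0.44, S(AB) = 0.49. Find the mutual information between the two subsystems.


I(A:B) = S(A) + S(B) - S(AB)
= 0.7 + 0.44 - 0.49
= 0.6500

0.6500


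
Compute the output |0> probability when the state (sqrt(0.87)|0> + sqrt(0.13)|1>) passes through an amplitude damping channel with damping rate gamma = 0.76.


For amplitude damping with parameter gamma on state sqrt(a)|0> + sqrt(b)|1>:
alpha^2 = 0.87, beta^2 = 0.13
P(|0>) = alpha^2 + gamma * beta^2
= 0.87 + 0.76 * 0.13
= 0.87 + 0.0988
= 0.9688

0.9688


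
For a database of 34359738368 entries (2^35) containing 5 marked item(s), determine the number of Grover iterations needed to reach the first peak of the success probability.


After j Grover iterations the success probability is P(j) = sin^2((2j+1)*theta), where sin(theta) = sqrt(k/N).
N = 2^35 = 34359738368, k = 5
sin(theta) = sqrt(k/N) = 1.206313194e-05
theta = arcsin(sqrt(k/N)) = 1.206313194e-05 rad
P(j) reaches its first maximum when (2j+1)*theta is as close as possible to pi/2, i.e. j = round(pi/(4*theta) - 1/2).
pi/(4*theta) - 1/2 = 65106.8177
(For comparison, the common estimate pi/4 * sqrt(N/k) = 65107.3177; the exact maximiser is used here.)
Optimal iterations = 65107

65107


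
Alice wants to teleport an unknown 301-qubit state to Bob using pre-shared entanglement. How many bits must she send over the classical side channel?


Quantum teleportation requires 2 classical bits per qubit teleported.
301 qubit(s) -> 2 * 301 = 602 classical bits

602


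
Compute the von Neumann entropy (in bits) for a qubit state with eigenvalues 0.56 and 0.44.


S = -p*log2(p) - (1-p)*log2(1-p)
p = 0.5600, 1-p = 0.4400
= -0.5600 * log2(0.5600) - 0.4400 * log2(0.4400)
= -(-0.4684) - (-0.5211)
= 0.9896

0.9896


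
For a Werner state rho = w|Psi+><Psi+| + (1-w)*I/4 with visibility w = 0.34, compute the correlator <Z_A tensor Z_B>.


|Psi+> = (|01> + |10>)/sqrt(2)
For the pure Bell state, <Z_A Z_B> = -1 (Bell-state Pauli correlator).
The maximally-mixed part I/4 has tr(I/4 * P tensor P) = 0 for any traceless Pauli P.
So <Z_A Z_B>_rho = w * (-1) + (1 - w) * 0
= 0.34 * (-1)
= -0.3400

-0.3400
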